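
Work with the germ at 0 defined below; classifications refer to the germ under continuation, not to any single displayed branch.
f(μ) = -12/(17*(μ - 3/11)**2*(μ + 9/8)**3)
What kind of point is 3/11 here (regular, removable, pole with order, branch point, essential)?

The denominator factor μ - 3/11 vanishes at 3/11 and appears to the power 2; the numerator there equals -12/17, nonzero, and no other factor vanishes.
Hence a pole whose order is the multiplicity, 2.

The point is a pole of order 2.


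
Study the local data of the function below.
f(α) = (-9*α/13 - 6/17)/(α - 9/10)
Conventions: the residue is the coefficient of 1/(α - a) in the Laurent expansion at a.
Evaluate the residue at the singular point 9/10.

At the order-1 pole 9/10 set g(α) = (α - (9/10))*f(α) = -9*α/13 - 6/17.
Simple pole: residue = g(a) at a = 9/10, which is -2157/2210.

The residue is -2157/2210.


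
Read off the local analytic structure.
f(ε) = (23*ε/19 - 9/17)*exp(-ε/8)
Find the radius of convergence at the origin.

The radius of convergence is infinite.

The factor exp(-ε/8) is entire and contributes no finite singular point.
The polynomial part has no poles.
No finite singular points: the Taylor series at 0 converges everywhere.


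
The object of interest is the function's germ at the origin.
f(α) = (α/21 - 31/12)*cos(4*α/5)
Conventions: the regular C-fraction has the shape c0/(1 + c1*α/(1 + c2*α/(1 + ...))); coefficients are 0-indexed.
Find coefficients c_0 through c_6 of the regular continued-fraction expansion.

Taylor coefficients (expand at 0): a_0 = -31/12, a_1 = 1/21, a_2 = 62/75, a_3 = -8/525, a_4 = -248/5625, a_5 = 32/39375, a_6 = 1984/2109375.
c0 = a_0 = -31/12. Peel one level at a time: if S = 1 + c*α/S' with S'(0) = 1, then c is the α-coefficient of S and S' = c*α/(S - 1).
S_1 = c0/f = 1 + (4/217)*α + (377112/1177225)*α^2 + ...; c1 = 4/217.
S_2 = c1*α/(S_1 - 1) = 1 + (-94278/5425)*α + (188556/625)*α^2 + ...; c2 = -94278/5425.
S_3 = c2*α/(S_2 - 1) = 1 + (434/25)*α + (-188356/707085)*α^2 + ...; c3 = 434/25.
S_4 = c3*α/(S_3 - 1) = 1 + (2170/141417)*α + (-947780/19998767889)*α^2 + ...; c4 = 2170/141417.
S_5 = c4*α/(S_4 - 1) = 1 + (94778/30687489)*α + (26873685452/4161990695625)*α^2 + ...; c5 = 94778/30687489.
S_6 = c5*α/(S_5 - 1) = 1 + (-13436842726/6427133125)*α + ...; c6 = -13436842726/6427133125.

The regular C-fraction coefficients are [-31/12, 4/217, -94278/5425, 434/25, 2170/141417, 94778/30687489, -13436842726/6427133125].


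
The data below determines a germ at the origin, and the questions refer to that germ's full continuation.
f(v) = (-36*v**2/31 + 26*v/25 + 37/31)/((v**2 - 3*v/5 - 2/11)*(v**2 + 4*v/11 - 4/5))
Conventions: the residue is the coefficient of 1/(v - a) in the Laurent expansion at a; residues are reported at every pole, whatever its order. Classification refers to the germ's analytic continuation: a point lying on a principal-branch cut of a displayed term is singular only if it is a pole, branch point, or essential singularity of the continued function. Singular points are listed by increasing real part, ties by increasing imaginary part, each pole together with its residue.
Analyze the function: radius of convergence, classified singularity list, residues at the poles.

Denominator factor (v**2 - 3*v/5 - 2/11): discriminant 299/275, real irrational roots 3/10 + (1/110)*sqrt(3289) and 3/10 - (1/110)*sqrt(3289); poles of order 1, moduli 3/10 + (1/110)*sqrt(3289) and -3/10 + (1/110)*sqrt(3289).
Denominator factor (v**2 + 4*v/11 - 4/5): discriminant 2016/605, real irrational roots -2/11 + (6/55)*sqrt(70) and -2/11 - (6/55)*sqrt(70); poles of order 1, moduli -2/11 + (6/55)*sqrt(70) and 2/11 + (6/55)*sqrt(70).
The radius of convergence is the smallest modulus among the singular points: -3/10 + (1/110)*sqrt(3289).
The factor v**2 + 4*v/11 - 4/5 splits as (v - a)(v - a') with a = -2/11 - (6/55)*sqrt(70), a' = -2/11 + (6/55)*sqrt(70). At the order-1 pole a set g(v) = (v - a)*f(v) = [(-36*v**2/31 + 26*v/25 + 37/31)/(v**2 - 3*v/5 - 2/11)] / (v - a').
Simple pole: residue = g(a) at a = -2/11 - (6/55)*sqrt(70), which is -5976949/1486512 + (6930979/13006980)*sqrt(70).
The factor v**2 - 3*v/5 - 2/11 splits as (v - a)(v - a') with a = 3/10 - (1/110)*sqrt(3289), a' = 3/10 + (1/110)*sqrt(3289). At the order-1 pole a set g(v) = (v - a)*f(v) = [(-36*v**2/31 + 26*v/25 + 37/31)/(v**2 + 4*v/11 - 4/5)] / (v - a').
Simple pole: residue = g(a) at a = 3/10 - (1/110)*sqrt(3289), which is 5976949/1486512 - (23059157/444467088)*sqrt(3289).
The factor v**2 + 4*v/11 - 4/5 splits as (v - a)(v - a') with a = -2/11 + (6/55)*sqrt(70), a' = -2/11 - (6/55)*sqrt(70). At the order-1 pole a set g(v) = (v - a)*f(v) = [(-36*v**2/31 + 26*v/25 + 37/31)/(v**2 - 3*v/5 - 2/11)] / (v - a').
Simple pole: residue = g(a) at a = -2/11 + (6/55)*sqrt(70), which is -5976949/1486512 - (6930979/13006980)*sqrt(70).
The factor v**2 - 3*v/5 - 2/11 splits as (v - a)(v - a') with a = 3/10 + (1/110)*sqrt(3289), a' = 3/10 - (1/110)*sqrt(3289). At the order-1 pole a set g(v) = (v - a)*f(v) = [(-36*v**2/31 + 26*v/25 + 37/31)/(v**2 + 4*v/11 - 4/5)] / (v - a').
Simple pole: residue = g(a) at a = 3/10 + (1/110)*sqrt(3289), which is 5976949/1486512 + (23059157/444467088)*sqrt(3289).
List the singular points by increasing real part (a conjugate pair: the negative imaginary part first).

Radius of convergence at 0: -3/10 + (1/110)*sqrt(3289).
At -2/11 - (6/55)*sqrt(70): a pole of order 1; residue -5976949/1486512 + (6930979/13006980)*sqrt(70).
At 3/10 - (1/110)*sqrt(3289): a pole of order 1; residue 5976949/1486512 - (23059157/444467088)*sqrt(3289).
At -2/11 + (6/55)*sqrt(70): a pole of order 1; residue -5976949/1486512 - (6930979/13006980)*sqrt(70).
At 3/10 + (1/110)*sqrt(3289): a pole of order 1; residue 5976949/1486512 + (23059157/444467088)*sqrt(3289).


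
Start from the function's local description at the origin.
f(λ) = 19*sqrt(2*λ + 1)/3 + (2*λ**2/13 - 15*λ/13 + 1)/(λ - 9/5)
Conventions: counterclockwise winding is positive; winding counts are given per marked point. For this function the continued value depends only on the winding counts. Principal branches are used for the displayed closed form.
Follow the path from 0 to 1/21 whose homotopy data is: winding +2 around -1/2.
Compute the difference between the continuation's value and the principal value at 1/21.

The rational part is single-valued and drops out of the difference; each branch term changes only by its own monodromy.
(19/3)*sqrt(1 - λ/(-1/2)): winding +2 is even, the square root returns to the same sheet, contribution 0.
Summing the contributions at λ = 1/21 gives 0.

Continued minus principal equals 0.


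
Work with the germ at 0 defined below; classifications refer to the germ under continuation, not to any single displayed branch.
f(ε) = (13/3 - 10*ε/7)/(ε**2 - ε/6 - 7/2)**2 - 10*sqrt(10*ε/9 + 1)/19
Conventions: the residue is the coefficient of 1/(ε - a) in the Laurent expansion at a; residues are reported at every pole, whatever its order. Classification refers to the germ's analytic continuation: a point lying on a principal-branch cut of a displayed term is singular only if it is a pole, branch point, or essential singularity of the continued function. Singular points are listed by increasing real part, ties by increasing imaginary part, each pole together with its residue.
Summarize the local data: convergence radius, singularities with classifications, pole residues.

Radius of convergence at 0: 9/10.
At 1/12 - (1/12)*sqrt(505): a pole of order 2; residue (12744/1785175)*sqrt(505).
At -9/10: an algebraic (square-root) branch point.
At 1/12 + (1/12)*sqrt(505): a pole of order 2; residue -(12744/1785175)*sqrt(505).

Denominator factor (ε**2 - ε/6 - 7/2)^2: discriminant 505/36, real irrational roots 1/12 + (1/12)*sqrt(505) and 1/12 - (1/12)*sqrt(505); poles of order 2, moduli 1/12 + (1/12)*sqrt(505) and -1/12 + (1/12)*sqrt(505).
Branch term (-10/19)*sqrt(1 - ε/(-9/10)): its argument vanishes at ε = -9/10, a square-root branch point, modulus 9/10.
The radius of convergence is the smallest modulus among the singular points: 9/10.
The branch term is analytic at 1/12 - (1/12)*sqrt(505) and contributes nothing to the residue; only the rational part matters.
The factor ε**2 - ε/6 - 7/2 splits as (ε - a)(ε - a') with a = 1/12 - (1/12)*sqrt(505), a' = 1/12 + (1/12)*sqrt(505). At the order-2 pole a set g(ε) = (ε - a)^2*(rational part) = [13/3 - 10*ε/7] / (ε - a')^2.
Order-2 pole: residue = g'(a); g'(1/12 - (1/12)*sqrt(505)) = (12744/1785175)*sqrt(505), so the residue is (12744/1785175)*sqrt(505).
The branch term is analytic at 1/12 + (1/12)*sqrt(505) and contributes nothing to the residue; only the rational part matters.
The factor ε**2 - ε/6 - 7/2 splits as (ε - a)(ε - a') with a = 1/12 + (1/12)*sqrt(505), a' = 1/12 - (1/12)*sqrt(505). At the order-2 pole a set g(ε) = (ε - a)^2*(rational part) = [13/3 - 10*ε/7] / (ε - a')^2.
Order-2 pole: residue = g'(a); g'(1/12 + (1/12)*sqrt(505)) = -(12744/1785175)*sqrt(505), so the residue is -(12744/1785175)*sqrt(505).
List the singular points by increasing real part (a conjugate pair: the negative imaginary part first).


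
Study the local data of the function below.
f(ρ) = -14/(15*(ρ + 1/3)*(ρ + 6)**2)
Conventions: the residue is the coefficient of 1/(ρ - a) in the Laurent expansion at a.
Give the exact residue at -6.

At the order-2 pole -6 set g(ρ) = (ρ - (-6))^2*f(ρ) = -14/(15*(ρ + 1/3)).
Order-2 pole: residue = g'(a); g'(-6) = 42/1445, so the residue is 42/1445.

The residue is 42/1445.


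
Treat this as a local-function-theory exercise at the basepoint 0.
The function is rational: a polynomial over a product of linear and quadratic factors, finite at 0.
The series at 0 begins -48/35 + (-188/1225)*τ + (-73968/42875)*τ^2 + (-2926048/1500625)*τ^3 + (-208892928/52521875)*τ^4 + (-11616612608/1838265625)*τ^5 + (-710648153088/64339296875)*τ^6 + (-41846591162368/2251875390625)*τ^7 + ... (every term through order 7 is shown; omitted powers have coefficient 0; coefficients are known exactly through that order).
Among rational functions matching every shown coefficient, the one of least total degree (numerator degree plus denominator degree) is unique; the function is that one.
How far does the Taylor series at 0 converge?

The radius of convergence is -9/20 + (1/20)*sqrt(431).

No rational of total degree below 3 reproduces all 8 coefficients; solving the [1/2] Pade equations on them gives f(τ) = (6/5 - 11*τ/10)/(τ**2 + 9*τ/10 - 7/8), whose expansion matches every shown term.
Denominator factor (τ**2 + 9*τ/10 - 7/8): discriminant 431/100, real irrational roots -9/20 + (1/20)*sqrt(431) and -9/20 - (1/20)*sqrt(431); poles of order 1, moduli -9/20 + (1/20)*sqrt(431) and 9/20 + (1/20)*sqrt(431).
The radius of convergence is the smallest modulus among the singular points: -9/20 + (1/20)*sqrt(431).


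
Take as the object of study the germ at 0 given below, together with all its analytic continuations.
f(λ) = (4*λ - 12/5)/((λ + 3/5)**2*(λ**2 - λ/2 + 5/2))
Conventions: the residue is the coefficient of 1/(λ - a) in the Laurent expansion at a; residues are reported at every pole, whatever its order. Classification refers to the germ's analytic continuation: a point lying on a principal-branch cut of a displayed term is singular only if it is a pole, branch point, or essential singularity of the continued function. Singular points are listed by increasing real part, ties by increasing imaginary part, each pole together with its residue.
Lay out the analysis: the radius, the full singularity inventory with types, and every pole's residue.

Radius of convergence at 0: 3/5.
At -3/5: a pole of order 2; residue 2800/6241.
At (1/4) - ((1/4)*sqrt(39))*i: a pole of order 1; residue (-1400/6241) + ((23720/243399)*sqrt(39))*i.
At (1/4) + ((1/4)*sqrt(39))*i: a pole of order 1; residue (-1400/6241) - ((23720/243399)*sqrt(39))*i.


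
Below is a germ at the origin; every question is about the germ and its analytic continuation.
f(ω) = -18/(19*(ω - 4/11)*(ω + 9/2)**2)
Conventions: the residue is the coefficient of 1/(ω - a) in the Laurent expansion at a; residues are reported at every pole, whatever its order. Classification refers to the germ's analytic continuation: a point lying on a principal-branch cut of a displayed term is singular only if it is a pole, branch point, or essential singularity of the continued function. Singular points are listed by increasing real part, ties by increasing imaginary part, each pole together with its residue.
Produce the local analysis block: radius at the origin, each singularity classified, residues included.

Denominator factor (ω - 4/11): pole of order 1 at 4/11, modulus 4/11.
Denominator factor (ω + 9/2)^2: pole of order 2 at -9/2, modulus 9/2.
The radius of convergence is the smallest modulus among the singular points: 4/11.
At the order-2 pole -9/2 set g(ω) = (ω - (-9/2))^2*f(ω) = -18/(19*(ω - 4/11)).
Order-2 pole: residue = g'(a); g'(-9/2) = 8712/217531, so the residue is 8712/217531.
At the order-1 pole 4/11 set g(ω) = (ω - (4/11))*f(ω) = -18/(19*(ω + 9/2)**2).
Simple pole: residue = g(a) at a = 4/11, which is -8712/217531.
List the singular points by increasing real part (a conjugate pair: the negative imaginary part first).

Radius of convergence at 0: 4/11.
At -9/2: a pole of order 2; residue 8712/217531.
At 4/11: a pole of order 1; residue -8712/217531.


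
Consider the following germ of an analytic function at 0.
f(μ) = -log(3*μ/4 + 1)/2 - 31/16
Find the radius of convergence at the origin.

The radius of convergence is 4/3.

Branch term (-1/2)*log(1 - μ/(-4/3)): its argument vanishes at μ = -4/3, a logarithmic branch point, modulus 4/3.
The radius of convergence is the smallest modulus among the singular points: 4/3.


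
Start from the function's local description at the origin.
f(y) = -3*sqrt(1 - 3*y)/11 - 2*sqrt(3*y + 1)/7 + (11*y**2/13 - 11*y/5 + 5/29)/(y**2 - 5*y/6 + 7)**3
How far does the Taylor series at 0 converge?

The radius of convergence is 1/3.

Denominator factor (y**2 - 5*y/6 + 7)^3: discriminant -983/36, complex-conjugate roots (5/12) + ((1/12)*sqrt(983))*i and (5/12) - ((1/12)*sqrt(983))*i; poles of order 3, moduli sqrt(7) and sqrt(7).
Branch term (-3/11)*sqrt(1 - y/(1/3)): its argument vanishes at y = 1/3, a square-root branch point, modulus 1/3.
Branch term (-2/7)*sqrt(1 - y/(-1/3)): its argument vanishes at y = -1/3, a square-root branch point, modulus 1/3.
The radius of convergence is the smallest modulus among the singular points: 1/3.


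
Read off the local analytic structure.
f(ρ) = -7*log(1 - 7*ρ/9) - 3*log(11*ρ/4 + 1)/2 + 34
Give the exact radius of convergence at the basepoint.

Branch term (-3/2)*log(1 - ρ/(-4/11)): its argument vanishes at ρ = -4/11, a logarithmic branch point, modulus 4/11.
Branch term (-7)*log(1 - ρ/(9/7)): its argument vanishes at ρ = 9/7, a logarithmic branch point, modulus 9/7.
The radius of convergence is the smallest modulus among the singular points: 4/11.

The radius of convergence is 4/11.


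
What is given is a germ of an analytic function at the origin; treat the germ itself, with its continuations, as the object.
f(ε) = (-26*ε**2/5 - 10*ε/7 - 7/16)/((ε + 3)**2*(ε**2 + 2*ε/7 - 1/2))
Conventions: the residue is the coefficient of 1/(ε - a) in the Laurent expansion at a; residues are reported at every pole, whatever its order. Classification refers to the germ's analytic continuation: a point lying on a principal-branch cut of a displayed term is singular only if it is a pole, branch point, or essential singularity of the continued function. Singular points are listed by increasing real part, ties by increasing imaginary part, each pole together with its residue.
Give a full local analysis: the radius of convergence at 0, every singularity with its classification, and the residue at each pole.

Radius of convergence at 0: -1/7 + (1/14)*sqrt(102).
At -3: a pole of order 2; residue -17542/57245.
At -1/7 - (1/14)*sqrt(102): a pole of order 1; residue 8771/57245 + (1460767/46711920)*sqrt(102).
At -1/7 + (1/14)*sqrt(102): a pole of order 1; residue 8771/57245 - (1460767/46711920)*sqrt(102).


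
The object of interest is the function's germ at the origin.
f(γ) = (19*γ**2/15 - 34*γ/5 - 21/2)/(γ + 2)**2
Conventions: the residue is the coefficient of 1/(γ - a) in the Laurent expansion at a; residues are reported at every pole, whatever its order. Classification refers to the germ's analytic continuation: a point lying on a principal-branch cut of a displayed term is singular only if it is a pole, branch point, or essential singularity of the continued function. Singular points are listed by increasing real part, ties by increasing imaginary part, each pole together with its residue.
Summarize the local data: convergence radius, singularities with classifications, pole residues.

Radius of convergence at 0: 2.
At -2: a pole of order 2; residue -178/15.

Denominator factor (γ + 2)^2: pole of order 2 at -2, modulus 2.
The radius of convergence is the smallest modulus among the singular points: 2.
At the order-2 pole -2 set g(γ) = (γ - (-2))^2*f(γ) = 19*γ**2/15 - 34*γ/5 - 21/2.
Order-2 pole: residue = g'(a); g'(-2) = -178/15, so the residue is -178/15.


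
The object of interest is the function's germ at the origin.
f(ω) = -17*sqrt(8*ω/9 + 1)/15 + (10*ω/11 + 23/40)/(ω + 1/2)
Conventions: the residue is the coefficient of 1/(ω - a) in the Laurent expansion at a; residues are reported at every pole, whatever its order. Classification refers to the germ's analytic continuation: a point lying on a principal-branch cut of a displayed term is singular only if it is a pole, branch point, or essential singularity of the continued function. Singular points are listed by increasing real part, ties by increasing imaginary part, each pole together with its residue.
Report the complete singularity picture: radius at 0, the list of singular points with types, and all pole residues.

Denominator factor (ω + 1/2): pole of order 1 at -1/2, modulus 1/2.
Branch term (-17/15)*sqrt(1 - ω/(-9/8)): its argument vanishes at ω = -9/8, a square-root branch point, modulus 9/8.
The radius of convergence is the smallest modulus among the singular points: 1/2.
The branch term is analytic at -1/2 and contributes nothing to the residue; only the rational part matters.
At the order-1 pole -1/2 set g(ω) = (ω - (-1/2))*(rational part) = 10*ω/11 + 23/40.
Simple pole: residue = g(a) at a = -1/2, which is 53/440.
List the singular points by increasing real part (a conjugate pair: the negative imaginary part first).

Radius of convergence at 0: 1/2.
At -9/8: an algebraic (square-root) branch point.
At -1/2: a pole of order 1; residue 53/440.


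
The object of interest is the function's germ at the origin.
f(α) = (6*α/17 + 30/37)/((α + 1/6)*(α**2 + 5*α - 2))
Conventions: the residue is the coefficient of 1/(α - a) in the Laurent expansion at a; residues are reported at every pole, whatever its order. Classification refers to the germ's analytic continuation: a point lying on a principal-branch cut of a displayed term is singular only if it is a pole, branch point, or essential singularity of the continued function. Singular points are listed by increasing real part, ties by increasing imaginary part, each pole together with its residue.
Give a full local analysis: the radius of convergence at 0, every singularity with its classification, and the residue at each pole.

Radius of convergence at 0: 1/6.
At -5/2 - (1/2)*sqrt(33): a pole of order 1; residue 8514/63529 - (20718/698819)*sqrt(33).
At -1/6: a pole of order 1; residue -17028/63529.
At -5/2 + (1/2)*sqrt(33): a pole of order 1; residue 8514/63529 + (20718/698819)*sqrt(33).

Denominator factor (α + 1/6): pole of order 1 at -1/6, modulus 1/6.
Denominator factor (α**2 + 5*α - 2): discriminant 33, real irrational roots -5/2 + (1/2)*sqrt(33) and -5/2 - (1/2)*sqrt(33); poles of order 1, moduli -5/2 + (1/2)*sqrt(33) and 5/2 + (1/2)*sqrt(33).
The radius of convergence is the smallest modulus among the singular points: 1/6.
The factor α**2 + 5*α - 2 splits as (α - a)(α - a') with a = -5/2 - (1/2)*sqrt(33), a' = -5/2 + (1/2)*sqrt(33). At the order-1 pole a set g(α) = (α - a)*f(α) = [(6*α/17 + 30/37)/(α + 1/6)] / (α - a').
Simple pole: residue = g(a) at a = -5/2 - (1/2)*sqrt(33), which is 8514/63529 - (20718/698819)*sqrt(33).
At the order-1 pole -1/6 set g(α) = (α - (-1/6))*f(α) = (6*α/17 + 30/37)/(α**2 + 5*α - 2).
Simple pole: residue = g(a) at a = -1/6, which is -17028/63529.
The factor α**2 + 5*α - 2 splits as (α - a)(α - a') with a = -5/2 + (1/2)*sqrt(33), a' = -5/2 - (1/2)*sqrt(33). At the order-1 pole a set g(α) = (α - a)*f(α) = [(6*α/17 + 30/37)/(α + 1/6)] / (α - a').
Simple pole: residue = g(a) at a = -5/2 + (1/2)*sqrt(33), which is 8514/63529 + (20718/698819)*sqrt(33).
List the singular points by increasing real part (a conjugate pair: the negative imaginary part first).


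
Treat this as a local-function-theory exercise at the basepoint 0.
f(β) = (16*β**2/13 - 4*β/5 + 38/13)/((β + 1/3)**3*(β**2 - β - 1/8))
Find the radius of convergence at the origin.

The radius of convergence is -1/2 + (1/4)*sqrt(6).

Denominator factor (β + 1/3)^3: pole of order 3 at -1/3, modulus 1/3.
Denominator factor (β**2 - β - 1/8): discriminant 3/2, real irrational roots 1/2 + (1/4)*sqrt(6) and 1/2 - (1/4)*sqrt(6); poles of order 1, moduli 1/2 + (1/4)*sqrt(6) and -1/2 + (1/4)*sqrt(6).
The radius of convergence is the smallest modulus among the singular points: -1/2 + (1/4)*sqrt(6).


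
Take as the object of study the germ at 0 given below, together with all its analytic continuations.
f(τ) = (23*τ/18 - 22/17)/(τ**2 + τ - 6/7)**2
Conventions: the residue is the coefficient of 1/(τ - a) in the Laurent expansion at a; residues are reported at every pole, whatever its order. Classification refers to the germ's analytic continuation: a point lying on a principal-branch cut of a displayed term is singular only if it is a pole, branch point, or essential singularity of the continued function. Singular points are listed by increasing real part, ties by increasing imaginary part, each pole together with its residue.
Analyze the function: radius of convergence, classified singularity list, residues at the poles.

Radius of convergence at 0: -1/2 + (1/14)*sqrt(217).
At -1/2 - (1/14)*sqrt(217): a pole of order 2; residue -(8281/294066)*sqrt(217).
At -1/2 + (1/14)*sqrt(217): a pole of order 2; residue (8281/294066)*sqrt(217).

Denominator factor (τ**2 + τ - 6/7)^2: discriminant 31/7, real irrational roots -1/2 + (1/14)*sqrt(217) and -1/2 - (1/14)*sqrt(217); poles of order 2, moduli -1/2 + (1/14)*sqrt(217) and 1/2 + (1/14)*sqrt(217).
The radius of convergence is the smallest modulus among the singular points: -1/2 + (1/14)*sqrt(217).
The factor τ**2 + τ - 6/7 splits as (τ - a)(τ - a') with a = -1/2 - (1/14)*sqrt(217), a' = -1/2 + (1/14)*sqrt(217). At the order-2 pole a set g(τ) = (τ - a)^2*f(τ) = [23*τ/18 - 22/17] / (τ - a')^2.
Order-2 pole: residue = g'(a); g'(-1/2 - (1/14)*sqrt(217)) = -(8281/294066)*sqrt(217), so the residue is -(8281/294066)*sqrt(217).
The factor τ**2 + τ - 6/7 splits as (τ - a)(τ - a') with a = -1/2 + (1/14)*sqrt(217), a' = -1/2 - (1/14)*sqrt(217). At the order-2 pole a set g(τ) = (τ - a)^2*f(τ) = [23*τ/18 - 22/17] / (τ - a')^2.
Order-2 pole: residue = g'(a); g'(-1/2 + (1/14)*sqrt(217)) = (8281/294066)*sqrt(217), so the residue is (8281/294066)*sqrt(217).
List the singular points by increasing real part (a conjugate pair: the negative imaginary part first).


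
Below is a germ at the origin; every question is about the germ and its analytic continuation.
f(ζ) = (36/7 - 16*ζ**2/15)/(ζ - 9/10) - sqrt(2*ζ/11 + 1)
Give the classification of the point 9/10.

The denominator factor ζ - 9/10 vanishes at 9/10 and appears to the power 1; the numerator there equals 3744/875, nonzero, and no other factor vanishes.
The branch terms are analytic at this point.
Hence a pole whose order is the multiplicity, 1.

The point is a pole of order 1.


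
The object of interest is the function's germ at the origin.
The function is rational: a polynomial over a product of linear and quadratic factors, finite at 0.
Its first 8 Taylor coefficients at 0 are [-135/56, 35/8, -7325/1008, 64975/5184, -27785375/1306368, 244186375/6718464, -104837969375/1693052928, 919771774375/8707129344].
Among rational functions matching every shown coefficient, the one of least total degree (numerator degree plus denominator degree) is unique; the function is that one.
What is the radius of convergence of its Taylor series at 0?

No rational of total degree below 3 reproduces all 8 coefficients; solving the [1/2] Pade equations on them gives f(ψ) = (27/14 - 13*ψ/8)/(ψ**2 - 7*ψ/9 - 4/5), whose expansion matches every shown term.
Denominator factor (ψ**2 - 7*ψ/9 - 4/5): discriminant 1541/405, real irrational roots 7/18 + (1/90)*sqrt(7705) and 7/18 - (1/90)*sqrt(7705); poles of order 1, moduli 7/18 + (1/90)*sqrt(7705) and -7/18 + (1/90)*sqrt(7705).
The radius of convergence is the smallest modulus among the singular points: -7/18 + (1/90)*sqrt(7705).

The radius of convergence is -7/18 + (1/90)*sqrt(7705).


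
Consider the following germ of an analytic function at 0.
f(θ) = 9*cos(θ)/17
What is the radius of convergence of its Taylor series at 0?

The factor cos(θ) is entire and contributes no finite singular point.
The polynomial part has no poles.
No finite singular points: the Taylor series at 0 converges everywhere.

The radius of convergence is infinite.


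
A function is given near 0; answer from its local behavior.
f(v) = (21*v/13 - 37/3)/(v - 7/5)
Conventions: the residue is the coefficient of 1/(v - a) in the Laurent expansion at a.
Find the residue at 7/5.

At the order-1 pole 7/5 set g(v) = (v - (7/5))*f(v) = 21*v/13 - 37/3.
Simple pole: residue = g(a) at a = 7/5, which is -1964/195.

The residue is -1964/195.


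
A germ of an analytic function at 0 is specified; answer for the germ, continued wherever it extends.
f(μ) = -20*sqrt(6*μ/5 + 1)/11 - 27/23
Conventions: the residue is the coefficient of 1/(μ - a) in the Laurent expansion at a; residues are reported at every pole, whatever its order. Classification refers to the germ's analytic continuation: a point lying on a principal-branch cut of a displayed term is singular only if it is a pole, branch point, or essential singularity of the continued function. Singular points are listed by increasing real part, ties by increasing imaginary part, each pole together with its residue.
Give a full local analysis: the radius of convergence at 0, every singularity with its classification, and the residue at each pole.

Branch term (-20/11)*sqrt(1 - μ/(-5/6)): its argument vanishes at μ = -5/6, a square-root branch point, modulus 5/6.
The radius of convergence is the smallest modulus among the singular points: 5/6.

Radius of convergence at 0: 5/6.
At -5/6: an algebraic (square-root) branch point.


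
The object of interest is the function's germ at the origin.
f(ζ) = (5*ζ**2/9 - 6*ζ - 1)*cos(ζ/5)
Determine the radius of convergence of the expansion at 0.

The radius of convergence is infinite.

The factor cos(ζ/5) is entire and contributes no finite singular point.
The polynomial part has no poles.
No finite singular points: the Taylor series at 0 converges everywhere.


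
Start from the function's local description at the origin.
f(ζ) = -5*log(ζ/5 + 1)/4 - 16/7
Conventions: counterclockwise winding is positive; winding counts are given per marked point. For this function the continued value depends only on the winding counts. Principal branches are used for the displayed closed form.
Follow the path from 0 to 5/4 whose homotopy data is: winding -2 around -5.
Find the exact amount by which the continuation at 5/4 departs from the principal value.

Continued minus principal equals (5)*pi*i.

The rational part is single-valued and drops out of the difference; each branch term changes only by its own monodromy.
(-5/4)*log(1 - ζ/(-5)): each positive loop around -5 adds 2*pi*i to the log, so winding -2 contributes (-5/4)*(-2)*2*pi*i = (5)*pi*i.
Summing the contributions at ζ = 5/4 gives (5)*pi*i.


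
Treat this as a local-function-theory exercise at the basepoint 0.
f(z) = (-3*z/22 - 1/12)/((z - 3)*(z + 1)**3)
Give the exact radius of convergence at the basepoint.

Denominator factor (z + 1)^3: pole of order 3 at -1, modulus 1.
Denominator factor (z - 3): pole of order 1 at 3, modulus 3.
The radius of convergence is the smallest modulus among the singular points: 1.

The radius of convergence is 1.


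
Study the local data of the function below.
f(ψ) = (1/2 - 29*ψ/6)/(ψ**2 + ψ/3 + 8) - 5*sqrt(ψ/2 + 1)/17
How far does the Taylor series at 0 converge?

The radius of convergence is 2.

Denominator factor (ψ**2 + ψ/3 + 8): discriminant -287/9, complex-conjugate roots (-1/6) + ((1/6)*sqrt(287))*i and (-1/6) - ((1/6)*sqrt(287))*i; poles of order 1, moduli (2)*sqrt(2) and (2)*sqrt(2).
Branch term (-5/17)*sqrt(1 - ψ/(-2)): its argument vanishes at ψ = -2, a square-root branch point, modulus 2.
The radius of convergence is the smallest modulus among the singular points: 2.


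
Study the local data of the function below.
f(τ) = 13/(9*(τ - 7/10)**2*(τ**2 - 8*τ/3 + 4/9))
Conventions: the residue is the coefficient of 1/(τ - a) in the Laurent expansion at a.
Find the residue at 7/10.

At the order-2 pole 7/10 set g(τ) = (τ - (7/10))^2*f(τ) = 13/(9*(τ**2 - 8*τ/3 + 4/9)).
Order-2 pole: residue = g'(a); g'(7/10) = 1482000/703921, so the residue is 1482000/703921.

The residue is 1482000/703921.


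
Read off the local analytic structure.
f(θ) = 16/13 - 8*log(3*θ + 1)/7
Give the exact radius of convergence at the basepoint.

Branch term (-8/7)*log(1 - θ/(-1/3)): its argument vanishes at θ = -1/3, a logarithmic branch point, modulus 1/3.
The radius of convergence is the smallest modulus among the singular points: 1/3.

The radius of convergence is 1/3.


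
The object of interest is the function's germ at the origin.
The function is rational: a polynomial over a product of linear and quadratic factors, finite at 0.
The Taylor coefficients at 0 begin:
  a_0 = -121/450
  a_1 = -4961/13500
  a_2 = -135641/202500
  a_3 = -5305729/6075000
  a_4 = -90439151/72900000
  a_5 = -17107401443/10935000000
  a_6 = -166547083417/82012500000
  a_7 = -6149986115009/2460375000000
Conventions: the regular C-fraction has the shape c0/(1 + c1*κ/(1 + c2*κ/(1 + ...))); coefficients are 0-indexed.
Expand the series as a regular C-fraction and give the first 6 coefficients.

Taylor coefficients (read off): a_0 = -121/450, a_1 = -4961/13500, a_2 = -135641/202500, a_3 = -5305729/6075000, a_4 = -90439151/72900000, a_5 = -17107401443/10935000000.
c0 = a_0 = -121/450. Peel one level at a time: if S = 1 + c*κ/S' with S'(0) = 1, then c is the κ-coefficient of S and S' = c*κ/(S - 1).
S_1 = c0/f = 1 + (-41/30)*κ + (-187/300)*κ^2 + ...; c1 = -41/30.
S_2 = c1*κ/(S_1 - 1) = 1 + (-187/410)*κ + (79497/84050)*κ^2 + ...; c2 = -187/410.
S_3 = c2*κ/(S_2 - 1) = 1 + (7227/3485)*κ + (3025/1156)*κ^2 + ...; c3 = 7227/3485.
S_4 = c3*κ/(S_3 - 1) = 1 + (-56375/44676)*κ + (-3100625/6906384)*κ^2 + ...; c4 = -56375/44676.
S_5 = c4*κ/(S_4 - 1) = 1 + (-935/2628)*κ + ...; c5 = -935/2628.

The regular C-fraction coefficients are [-121/450, -41/30, -187/410, 7227/3485, -56375/44676, -935/2628].


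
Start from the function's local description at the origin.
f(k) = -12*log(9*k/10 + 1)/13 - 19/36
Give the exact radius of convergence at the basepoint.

The radius of convergence is 10/9.

Branch term (-12/13)*log(1 - k/(-10/9)): its argument vanishes at k = -10/9, a logarithmic branch point, modulus 10/9.
The radius of convergence is the smallest modulus among the singular points: 10/9.


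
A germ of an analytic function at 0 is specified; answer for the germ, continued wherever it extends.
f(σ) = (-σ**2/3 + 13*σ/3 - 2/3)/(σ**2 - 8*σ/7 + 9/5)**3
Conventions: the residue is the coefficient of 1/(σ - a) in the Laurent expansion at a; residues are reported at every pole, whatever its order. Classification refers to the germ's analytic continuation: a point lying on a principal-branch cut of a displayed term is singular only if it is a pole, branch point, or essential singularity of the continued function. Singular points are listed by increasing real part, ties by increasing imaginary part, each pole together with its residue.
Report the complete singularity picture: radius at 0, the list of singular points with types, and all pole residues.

Radius of convergence at 0: (3/5)*sqrt(5).
At (4/7) - ((19/35)*sqrt(5))*i: a pole of order 3; residue ((5812135/118852752)*sqrt(5))*i.
At (4/7) + ((19/35)*sqrt(5))*i: a pole of order 3; residue -((5812135/118852752)*sqrt(5))*i.


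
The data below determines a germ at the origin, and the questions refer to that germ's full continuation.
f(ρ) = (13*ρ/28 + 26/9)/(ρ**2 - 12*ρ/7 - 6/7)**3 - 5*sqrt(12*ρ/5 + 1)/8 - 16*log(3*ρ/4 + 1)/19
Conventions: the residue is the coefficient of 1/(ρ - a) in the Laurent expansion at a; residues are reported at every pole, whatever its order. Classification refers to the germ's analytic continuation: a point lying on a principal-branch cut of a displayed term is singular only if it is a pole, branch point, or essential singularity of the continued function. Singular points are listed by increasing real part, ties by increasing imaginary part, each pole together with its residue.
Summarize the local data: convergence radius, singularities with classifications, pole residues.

Denominator factor (ρ**2 - 12*ρ/7 - 6/7)^3: discriminant 312/49, real irrational roots 6/7 + (1/7)*sqrt(78) and 6/7 - (1/7)*sqrt(78); poles of order 3, moduli 6/7 + (1/7)*sqrt(78) and -6/7 + (1/7)*sqrt(78).
Branch term (-5/8)*sqrt(1 - ρ/(-5/12)): its argument vanishes at ρ = -5/12, a square-root branch point, modulus 5/12.
Branch term (-16/19)*log(1 - ρ/(-4/3)): its argument vanishes at ρ = -4/3, a logarithmic branch point, modulus 4/3.
The radius of convergence is the smallest modulus among the singular points: -6/7 + (1/7)*sqrt(78).
The branch terms are analytic at 6/7 - (1/7)*sqrt(78) and contribute nothing to the residue; only the rational part matters.
The factor ρ**2 - 12*ρ/7 - 6/7 splits as (ρ - a)(ρ - a') with a = 6/7 - (1/7)*sqrt(78), a' = 6/7 + (1/7)*sqrt(78). At the order-3 pole a set g(ρ) = (ρ - a)^3*(rational part) = [13*ρ/28 + 26/9] / (ρ - a')^3.
Order-3 pole: residue = g''(a)/2; g''(6/7 - (1/7)*sqrt(78)) = -(76489/1752192)*sqrt(78), so the residue is -(76489/3504384)*sqrt(78).
The branch terms are analytic at 6/7 + (1/7)*sqrt(78) and contribute nothing to the residue; only the rational part matters.
The factor ρ**2 - 12*ρ/7 - 6/7 splits as (ρ - a)(ρ - a') with a = 6/7 + (1/7)*sqrt(78), a' = 6/7 - (1/7)*sqrt(78). At the order-3 pole a set g(ρ) = (ρ - a)^3*(rational part) = [13*ρ/28 + 26/9] / (ρ - a')^3.
Order-3 pole: residue = g''(a)/2; g''(6/7 + (1/7)*sqrt(78)) = (76489/1752192)*sqrt(78), so the residue is (76489/3504384)*sqrt(78).
List the singular points by increasing real part (a conjugate pair: the negative imaginary part first).

Radius of convergence at 0: -6/7 + (1/7)*sqrt(78).
At -4/3: a logarithmic branch point.
At -5/12: an algebraic (square-root) branch point.
At 6/7 - (1/7)*sqrt(78): a pole of order 3; residue -(76489/3504384)*sqrt(78).
At 6/7 + (1/7)*sqrt(78): a pole of order 3; residue (76489/3504384)*sqrt(78).


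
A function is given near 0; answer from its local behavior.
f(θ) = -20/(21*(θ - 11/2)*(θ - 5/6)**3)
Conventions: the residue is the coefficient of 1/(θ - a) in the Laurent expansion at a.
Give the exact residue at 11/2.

At the order-1 pole 11/2 set g(θ) = (θ - (11/2))*f(θ) = -20/(21*(θ - 5/6)**3).
Simple pole: residue = g(a) at a = 11/2, which is -45/4802.

The residue is -45/4802.


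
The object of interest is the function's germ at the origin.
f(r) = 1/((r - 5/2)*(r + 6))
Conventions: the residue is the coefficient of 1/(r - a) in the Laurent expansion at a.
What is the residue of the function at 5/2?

At the order-1 pole 5/2 set g(r) = (r - (5/2))*f(r) = 1/(r + 6).
Simple pole: residue = g(a) at a = 5/2, which is 2/17.

The residue is 2/17.


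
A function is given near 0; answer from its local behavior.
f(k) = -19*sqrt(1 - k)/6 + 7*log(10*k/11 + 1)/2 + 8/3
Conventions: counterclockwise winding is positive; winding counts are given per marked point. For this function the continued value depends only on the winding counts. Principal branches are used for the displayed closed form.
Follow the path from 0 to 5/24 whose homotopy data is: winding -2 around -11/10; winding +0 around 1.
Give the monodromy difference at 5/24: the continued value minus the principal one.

Continued minus principal equals -(14)*pi*i.

The rational part is single-valued and drops out of the difference; each branch term changes only by its own monodromy.
(-19/6)*sqrt(1 - k/(1)): winding +0 is even, the square root returns to the same sheet, contribution 0.
(7/2)*log(1 - k/(-11/10)): each positive loop around -11/10 adds 2*pi*i to the log, so winding -2 contributes (7/2)*(-2)*2*pi*i = -(14)*pi*i.
Summing the contributions at k = 5/24 gives -(14)*pi*i.


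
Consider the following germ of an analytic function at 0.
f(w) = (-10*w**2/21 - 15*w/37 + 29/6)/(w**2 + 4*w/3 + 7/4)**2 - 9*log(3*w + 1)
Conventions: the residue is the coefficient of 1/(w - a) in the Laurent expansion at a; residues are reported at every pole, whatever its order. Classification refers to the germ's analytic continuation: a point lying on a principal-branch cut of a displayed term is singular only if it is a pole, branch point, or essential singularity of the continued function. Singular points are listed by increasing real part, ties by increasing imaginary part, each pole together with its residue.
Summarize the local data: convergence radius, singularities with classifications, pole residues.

Radius of convergence at 0: 1/3.
At (-2/3) - ((1/6)*sqrt(47))*i: a pole of order 2; residue ((8532/81733)*sqrt(47))*i.
At (-2/3) + ((1/6)*sqrt(47))*i: a pole of order 2; residue -((8532/81733)*sqrt(47))*i.
At -1/3: a logarithmic branch point.

Denominator factor (w**2 + 4*w/3 + 7/4)^2: discriminant -47/9, complex-conjugate roots (-2/3) + ((1/6)*sqrt(47))*i and (-2/3) - ((1/6)*sqrt(47))*i; poles of order 2, moduli (1/2)*sqrt(7) and (1/2)*sqrt(7).
Branch term (-9)*log(1 - w/(-1/3)): its argument vanishes at w = -1/3, a logarithmic branch point, modulus 1/3.
The radius of convergence is the smallest modulus among the singular points: 1/3.
The branch term is analytic at (-2/3) - ((1/6)*sqrt(47))*i and contributes nothing to the residue; only the rational part matters.
The factor w**2 + 4*w/3 + 7/4 splits as (w - a)(w - a') with a = (-2/3) - ((1/6)*sqrt(47))*i, a' = (-2/3) + ((1/6)*sqrt(47))*i. At the order-2 pole a set g(w) = (w - a)^2*(rational part) = [-10*w**2/21 - 15*w/37 + 29/6] / (w - a')^2.
Order-2 pole: residue = g'(a); g'((-2/3) - ((1/6)*sqrt(47))*i) = ((8532/81733)*sqrt(47))*i, so the residue is ((8532/81733)*sqrt(47))*i.
The branch term is analytic at (-2/3) + ((1/6)*sqrt(47))*i and contributes nothing to the residue; only the rational part matters.
The factor w**2 + 4*w/3 + 7/4 splits as (w - a)(w - a') with a = (-2/3) + ((1/6)*sqrt(47))*i, a' = (-2/3) - ((1/6)*sqrt(47))*i. At the order-2 pole a set g(w) = (w - a)^2*(rational part) = [-10*w**2/21 - 15*w/37 + 29/6] / (w - a')^2.
Order-2 pole: residue = g'(a); g'((-2/3) + ((1/6)*sqrt(47))*i) = -((8532/81733)*sqrt(47))*i, so the residue is -((8532/81733)*sqrt(47))*i.
List the singular points by increasing real part (a conjugate pair: the negative imaginary part first).


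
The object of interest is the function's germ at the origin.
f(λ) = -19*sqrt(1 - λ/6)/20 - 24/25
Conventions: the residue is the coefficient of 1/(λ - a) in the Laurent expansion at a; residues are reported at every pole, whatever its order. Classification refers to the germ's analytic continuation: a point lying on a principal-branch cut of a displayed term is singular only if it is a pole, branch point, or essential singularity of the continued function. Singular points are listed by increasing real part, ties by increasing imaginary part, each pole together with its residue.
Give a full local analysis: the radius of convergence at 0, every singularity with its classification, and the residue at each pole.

Branch term (-19/20)*sqrt(1 - λ/(6)): its argument vanishes at λ = 6, a square-root branch point, modulus 6.
The radius of convergence is the smallest modulus among the singular points: 6.

Radius of convergence at 0: 6.
At 6: an algebraic (square-root) branch point.
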